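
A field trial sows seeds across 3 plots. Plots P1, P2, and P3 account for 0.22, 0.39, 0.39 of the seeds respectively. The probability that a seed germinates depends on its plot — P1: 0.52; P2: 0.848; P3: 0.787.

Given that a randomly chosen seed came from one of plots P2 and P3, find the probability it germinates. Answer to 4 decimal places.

P(G|S) ≈ 0.8175

Let S = {P2, P3}.
P(S) = 0.39 + 0.39 = 0.78.
P(G ∩ S) = 0.848·0.39 + 0.787·0.39 = 0.33072 + 0.30693 = 0.63765.
P(G | S) = 0.63765 / 0.78 = 0.817500…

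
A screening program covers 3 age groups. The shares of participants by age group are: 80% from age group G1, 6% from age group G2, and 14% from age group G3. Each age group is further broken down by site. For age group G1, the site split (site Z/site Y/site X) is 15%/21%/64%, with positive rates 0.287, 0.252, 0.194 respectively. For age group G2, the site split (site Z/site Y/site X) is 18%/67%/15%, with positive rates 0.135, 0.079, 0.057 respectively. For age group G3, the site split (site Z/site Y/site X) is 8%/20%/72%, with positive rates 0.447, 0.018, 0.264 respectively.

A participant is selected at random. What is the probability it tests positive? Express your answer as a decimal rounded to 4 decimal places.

P(T|G1) = 0.15·0.287 + 0.21·0.252 + 0.64·0.194 = 0.04305 + 0.05292 + 0.12416 = 0.22013
P(T|G2) = 0.18·0.135 + 0.67·0.079 + 0.15·0.057 = 0.0243 + 0.05293 + 0.00855 = 0.08578
P(T|G3) = 0.08·0.447 + 0.2·0.018 + 0.72·0.264 = 0.03576 + 0.0036 + 0.19008 = 0.22944
Then overall,
P(T) = 0.8·0.22013 + 0.06·0.08578 + 0.14·0.22944
      = 0.176104 + 0.0051468 + 0.0321216 = 0.2133724

P(T) ≈ 0.2134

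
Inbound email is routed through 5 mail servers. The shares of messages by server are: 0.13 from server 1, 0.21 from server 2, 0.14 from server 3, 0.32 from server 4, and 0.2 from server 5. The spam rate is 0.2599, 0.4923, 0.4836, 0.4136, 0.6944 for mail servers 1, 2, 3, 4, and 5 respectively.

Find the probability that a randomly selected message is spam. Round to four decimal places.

P(S) = P(S|1)·P(1) + P(S|2)·P(2) + P(S|3)·P(3) + P(S|4)·P(4) + P(S|5)·P(5)
      = 0.2599·0.13 + 0.4923·0.21 + 0.4836·0.14 + 0.4136·0.32 + 0.6944·0.2
      = 0.033787 + 0.103383 + 0.067704 + 0.132352 + 0.13888 = 0.476106

0.4761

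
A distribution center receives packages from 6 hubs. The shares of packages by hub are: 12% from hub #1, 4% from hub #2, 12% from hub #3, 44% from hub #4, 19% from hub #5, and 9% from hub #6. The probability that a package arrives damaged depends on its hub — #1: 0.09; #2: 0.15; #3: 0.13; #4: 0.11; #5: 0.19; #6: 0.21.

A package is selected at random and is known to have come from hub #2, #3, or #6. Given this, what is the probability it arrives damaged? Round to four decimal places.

P(D|S) ≈ 0.1620

Let S = {#2, #3, #6}.
P(S) = 0.04 + 0.12 + 0.09 = 0.25.
P(D ∩ S) = 0.15·0.04 + 0.13·0.12 + 0.21·0.09 = 0.006 + 0.0156 + 0.0189 = 0.0405.
P(D | S) = 0.0405 / 0.25 = 0.162000…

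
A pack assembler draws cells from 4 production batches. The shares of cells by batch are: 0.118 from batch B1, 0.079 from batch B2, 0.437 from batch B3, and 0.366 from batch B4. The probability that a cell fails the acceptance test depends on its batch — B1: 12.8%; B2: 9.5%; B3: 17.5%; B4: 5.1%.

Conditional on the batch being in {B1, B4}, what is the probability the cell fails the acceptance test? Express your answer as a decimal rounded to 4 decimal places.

Let S = {B1, B4}.
P(S) = 0.118 + 0.366 = 0.484.
P(F ∩ S) = 0.128·0.118 + 0.051·0.366 = 0.015104 + 0.018666 = 0.03377.
P(F | S) = 0.03377 / 0.484 = 0.069773…

P(F|S) ≈ 0.0698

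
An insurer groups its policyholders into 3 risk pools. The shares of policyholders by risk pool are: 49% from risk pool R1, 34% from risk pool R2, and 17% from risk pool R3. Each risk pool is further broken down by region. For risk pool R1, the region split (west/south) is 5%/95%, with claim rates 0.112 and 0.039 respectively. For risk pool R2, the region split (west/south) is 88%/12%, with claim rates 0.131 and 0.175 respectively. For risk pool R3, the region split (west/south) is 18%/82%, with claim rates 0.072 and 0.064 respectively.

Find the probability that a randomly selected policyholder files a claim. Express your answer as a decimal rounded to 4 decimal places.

P(C) ≈ 0.0784

P(C|R1) = 0.05·0.112 + 0.95·0.039 = 0.0056 + 0.03705 = 0.04265
P(C|R2) = 0.88·0.131 + 0.12·0.175 = 0.11528 + 0.021 = 0.13628
P(C|R3) = 0.18·0.072 + 0.82·0.064 = 0.01296 + 0.05248 = 0.06544
Then overall,
P(C) = 0.49·0.04265 + 0.34·0.13628 + 0.17·0.06544
      = 0.0208985 + 0.0463352 + 0.0111248 = 0.0783585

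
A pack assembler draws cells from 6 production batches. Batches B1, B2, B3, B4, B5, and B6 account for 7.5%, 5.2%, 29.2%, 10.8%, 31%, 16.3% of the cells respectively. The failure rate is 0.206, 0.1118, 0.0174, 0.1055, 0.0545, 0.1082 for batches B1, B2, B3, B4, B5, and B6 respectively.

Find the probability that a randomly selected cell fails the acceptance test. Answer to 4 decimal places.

P(F) ≈ 0.0723

By the law of total probability,
P(F) = P(F|B1)·P(B1) + P(F|B2)·P(B2) + P(F|B3)·P(B3) + P(F|B4)·P(B4) + P(F|B5)·P(B5) + P(F|B6)·P(B6)
      = 0.206·0.075 + 0.1118·0.052 + 0.0174·0.292 + 0.1055·0.108 + 0.0545·0.31 + 0.1082·0.163
      = 0.01545 + 0.0058136 + 0.0050808 + 0.011394 + 0.016895 + 0.0176366 = 0.07227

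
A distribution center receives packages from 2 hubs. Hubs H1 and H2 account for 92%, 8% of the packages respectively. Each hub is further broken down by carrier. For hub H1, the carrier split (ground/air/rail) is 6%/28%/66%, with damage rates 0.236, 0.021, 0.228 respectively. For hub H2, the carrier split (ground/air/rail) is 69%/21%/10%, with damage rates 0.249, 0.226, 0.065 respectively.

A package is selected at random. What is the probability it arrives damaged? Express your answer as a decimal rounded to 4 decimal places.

P(D) ≈ 0.1749

P(D|H1) = 0.06·0.236 + 0.28·0.021 + 0.66·0.228 = 0.01416 + 0.00588 + 0.15048 = 0.17052
P(D|H2) = 0.69·0.249 + 0.21·0.226 + 0.1·0.065 = 0.17181 + 0.04746 + 0.0065 = 0.22577
Then overall,
P(D) = 0.92·0.17052 + 0.08·0.22577
      = 0.1568784 + 0.0180616 = 0.17494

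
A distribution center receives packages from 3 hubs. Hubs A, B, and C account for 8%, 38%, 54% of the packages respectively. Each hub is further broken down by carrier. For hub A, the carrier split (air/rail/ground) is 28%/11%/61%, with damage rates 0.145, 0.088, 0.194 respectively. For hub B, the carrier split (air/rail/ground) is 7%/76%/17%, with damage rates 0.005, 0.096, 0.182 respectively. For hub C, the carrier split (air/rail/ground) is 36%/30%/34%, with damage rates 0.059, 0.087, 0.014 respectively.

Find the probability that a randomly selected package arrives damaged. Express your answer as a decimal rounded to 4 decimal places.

P(D) ≈ 0.0812

P(D|A) = 0.28·0.145 + 0.11·0.088 + 0.61·0.194 = 0.0406 + 0.00968 + 0.11834 = 0.16862
P(D|B) = 0.07·0.005 + 0.76·0.096 + 0.17·0.182 = 0.00035 + 0.07296 + 0.03094 = 0.10425
P(D|C) = 0.36·0.059 + 0.3·0.087 + 0.34·0.014 = 0.02124 + 0.0261 + 0.00476 = 0.0521
Then overall,
P(D) = 0.08·0.16862 + 0.38·0.10425 + 0.54·0.0521
      = 0.0134896 + 0.039615 + 0.028134 = 0.0812386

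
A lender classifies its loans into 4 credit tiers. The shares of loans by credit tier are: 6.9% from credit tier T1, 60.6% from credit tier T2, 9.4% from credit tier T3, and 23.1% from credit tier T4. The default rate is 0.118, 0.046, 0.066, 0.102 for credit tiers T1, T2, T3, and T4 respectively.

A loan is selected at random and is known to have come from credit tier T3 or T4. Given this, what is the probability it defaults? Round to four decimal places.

0.0916

Let S = {T3, T4}.
P(S) = 0.094 + 0.231 = 0.325.
P(D ∩ S) = 0.066·0.094 + 0.102·0.231 = 0.006204 + 0.023562 = 0.029766.
P(D | S) = 0.029766 / 0.325 = 0.091588…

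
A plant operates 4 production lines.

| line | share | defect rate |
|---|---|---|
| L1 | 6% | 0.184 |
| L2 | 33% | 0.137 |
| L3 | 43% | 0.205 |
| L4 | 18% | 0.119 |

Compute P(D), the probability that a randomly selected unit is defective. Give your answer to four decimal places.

P(D) ≈ 0.1658

Using total probability over the partition,
P(D) = P(D|L1)·P(L1) + P(D|L2)·P(L2) + P(D|L3)·P(L3) + P(D|L4)·P(L4)
      = 0.184·0.06 + 0.137·0.33 + 0.205·0.43 + 0.119·0.18
      = 0.01104 + 0.04521 + 0.08815 + 0.02142 = 0.16582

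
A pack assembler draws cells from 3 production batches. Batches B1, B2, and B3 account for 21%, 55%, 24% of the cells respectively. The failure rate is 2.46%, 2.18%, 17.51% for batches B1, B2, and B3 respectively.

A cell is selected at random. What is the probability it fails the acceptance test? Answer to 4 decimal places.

0.0592

P(F) = P(F|B1)·P(B1) + P(F|B2)·P(B2) + P(F|B3)·P(B3)
      = 0.0246·0.21 + 0.0218·0.55 + 0.1751·0.24
      = 0.005166 + 0.01199 + 0.042024 = 0.05918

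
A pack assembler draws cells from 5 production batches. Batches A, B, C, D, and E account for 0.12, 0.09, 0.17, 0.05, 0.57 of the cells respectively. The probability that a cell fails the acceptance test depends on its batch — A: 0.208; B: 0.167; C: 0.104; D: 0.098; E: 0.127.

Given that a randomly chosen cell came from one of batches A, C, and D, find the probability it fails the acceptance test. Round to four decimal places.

P(F|S) ≈ 0.1398

Let S = {A, C, D}.
P(S) = 0.12 + 0.17 + 0.05 = 0.34.
P(F ∩ S) = 0.208·0.12 + 0.104·0.17 + 0.098·0.05 = 0.02496 + 0.01768 + 0.0049 = 0.04754.
P(F | S) = 0.04754 / 0.34 = 0.139824…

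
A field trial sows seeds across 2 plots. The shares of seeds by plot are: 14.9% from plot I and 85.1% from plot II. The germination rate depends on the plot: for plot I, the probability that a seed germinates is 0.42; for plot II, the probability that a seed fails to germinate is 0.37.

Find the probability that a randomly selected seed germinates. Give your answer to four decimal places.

P(G|II) = 1 − 0.37 = 0.63.
By the law of total probability,
P(G) = P(G|I)·P(I) + P(G|II)·P(II)
      = 0.42·0.149 + 0.63·0.851
      = 0.06258 + 0.53613 = 0.59871

0.5987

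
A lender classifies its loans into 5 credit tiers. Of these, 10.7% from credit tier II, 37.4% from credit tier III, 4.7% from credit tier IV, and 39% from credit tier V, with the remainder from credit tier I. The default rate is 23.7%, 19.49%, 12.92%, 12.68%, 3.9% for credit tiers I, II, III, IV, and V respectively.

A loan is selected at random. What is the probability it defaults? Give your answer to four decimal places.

0.1098

P(I) = 1 − (0.107 + 0.374 + 0.047 + 0.39) = 0.082.
Summing over the partition,
P(D) = P(D|I)·P(I) + P(D|II)·P(II) + P(D|III)·P(III) + P(D|IV)·P(IV) + P(D|V)·P(V)
      = 0.237·0.082 + 0.1949·0.107 + 0.1292·0.374 + 0.1268·0.047 + 0.039·0.39
      = 0.019434 + 0.0208543 + 0.0483208 + 0.0059596 + 0.01521 = 0.1097787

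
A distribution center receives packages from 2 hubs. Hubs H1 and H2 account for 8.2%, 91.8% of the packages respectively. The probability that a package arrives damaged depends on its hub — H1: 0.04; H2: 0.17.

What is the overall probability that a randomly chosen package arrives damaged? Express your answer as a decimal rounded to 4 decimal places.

P(D) = P(D|H1)·P(H1) + P(D|H2)·P(H2)
      = 0.04·0.082 + 0.17·0.918
      = 0.00328 + 0.15606 = 0.15934

P(D) ≈ 0.1593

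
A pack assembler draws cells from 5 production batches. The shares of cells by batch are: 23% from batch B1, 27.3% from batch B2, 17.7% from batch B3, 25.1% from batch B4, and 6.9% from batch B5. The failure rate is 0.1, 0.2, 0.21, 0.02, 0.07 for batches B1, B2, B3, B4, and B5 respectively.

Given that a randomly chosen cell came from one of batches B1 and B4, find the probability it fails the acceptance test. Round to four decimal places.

0.0583

Let S = {B1, B4}.
P(S) = 0.23 + 0.251 = 0.481.
P(F ∩ S) = 0.1·0.23 + 0.02·0.251 = 0.023 + 0.00502 = 0.02802.
P(F | S) = 0.02802 / 0.481 = 0.058254…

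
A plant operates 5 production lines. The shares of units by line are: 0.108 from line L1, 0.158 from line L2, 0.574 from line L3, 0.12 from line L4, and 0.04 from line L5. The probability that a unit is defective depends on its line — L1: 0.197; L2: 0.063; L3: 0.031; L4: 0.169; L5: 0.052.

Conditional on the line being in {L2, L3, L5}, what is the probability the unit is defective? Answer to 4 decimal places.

Let S = {L2, L3, L5}.
P(S) = 0.158 + 0.574 + 0.04 = 0.772.
P(D ∩ S) = 0.063·0.158 + 0.031·0.574 + 0.052·0.04 = 0.009954 + 0.017794 + 0.00208 = 0.029828.
P(D | S) = 0.029828 / 0.772 = 0.038637…

P(D|S) ≈ 0.0386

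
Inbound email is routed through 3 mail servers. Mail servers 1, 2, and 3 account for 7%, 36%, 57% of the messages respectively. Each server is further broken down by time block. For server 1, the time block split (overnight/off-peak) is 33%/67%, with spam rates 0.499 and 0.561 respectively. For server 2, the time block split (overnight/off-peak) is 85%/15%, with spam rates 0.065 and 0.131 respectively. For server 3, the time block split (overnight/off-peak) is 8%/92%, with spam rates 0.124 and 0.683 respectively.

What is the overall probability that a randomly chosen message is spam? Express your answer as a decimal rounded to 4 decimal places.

P(S|1) = 0.33·0.499 + 0.67·0.561 = 0.16467 + 0.37587 = 0.54054
P(S|2) = 0.85·0.065 + 0.15·0.131 = 0.05525 + 0.01965 = 0.0749
P(S|3) = 0.08·0.124 + 0.92·0.683 = 0.00992 + 0.62836 = 0.63828
By total probability over the outer partition,
P(S) = 0.07·0.54054 + 0.36·0.0749 + 0.57·0.63828
      = 0.0378378 + 0.026964 + 0.3638196 = 0.4286214

P(S) ≈ 0.4286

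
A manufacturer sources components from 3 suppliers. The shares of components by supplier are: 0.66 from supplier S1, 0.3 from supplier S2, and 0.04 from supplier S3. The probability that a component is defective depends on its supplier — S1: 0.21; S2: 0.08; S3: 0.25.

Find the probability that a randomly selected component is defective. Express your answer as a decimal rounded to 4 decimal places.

By the law of total probability,
P(D) = P(D|S1)·P(S1) + P(D|S2)·P(S2) + P(D|S3)·P(S3)
      = 0.21·0.66 + 0.08·0.3 + 0.25·0.04
      = 0.1386 + 0.024 + 0.01 = 0.1726

0.1726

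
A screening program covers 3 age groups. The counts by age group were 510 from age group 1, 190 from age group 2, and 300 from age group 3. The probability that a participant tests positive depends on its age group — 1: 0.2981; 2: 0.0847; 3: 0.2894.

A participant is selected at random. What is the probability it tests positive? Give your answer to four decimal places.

Total: 510 + 190 + 300 = 1000.
P(1) = 510/1000 = 0.51. P(2) = 190/1000 = 0.19. P(3) = 300/1000 = 0.3.
By the law of total probability,
P(T) = P(T|1)·P(1) + P(T|2)·P(2) + P(T|3)·P(3)
      = 0.2981·0.51 + 0.0847·0.19 + 0.2894·0.3
      = 0.152031 + 0.016093 + 0.08682 = 0.254944

0.2549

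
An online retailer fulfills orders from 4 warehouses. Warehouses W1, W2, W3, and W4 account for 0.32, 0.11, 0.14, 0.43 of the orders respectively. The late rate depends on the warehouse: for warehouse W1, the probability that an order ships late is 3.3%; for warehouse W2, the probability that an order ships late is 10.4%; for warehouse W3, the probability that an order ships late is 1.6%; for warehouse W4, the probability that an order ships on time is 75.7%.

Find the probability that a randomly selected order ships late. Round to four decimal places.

P(L|W4) = 1 − 0.757 = 0.243.
P(L) = P(L|W1)·P(W1) + P(L|W2)·P(W2) + P(L|W3)·P(W3) + P(L|W4)·P(W4)
      = 0.033·0.32 + 0.104·0.11 + 0.016·0.14 + 0.243·0.43
      = 0.01056 + 0.01144 + 0.00224 + 0.10449 = 0.12873

P(L) ≈ 0.1287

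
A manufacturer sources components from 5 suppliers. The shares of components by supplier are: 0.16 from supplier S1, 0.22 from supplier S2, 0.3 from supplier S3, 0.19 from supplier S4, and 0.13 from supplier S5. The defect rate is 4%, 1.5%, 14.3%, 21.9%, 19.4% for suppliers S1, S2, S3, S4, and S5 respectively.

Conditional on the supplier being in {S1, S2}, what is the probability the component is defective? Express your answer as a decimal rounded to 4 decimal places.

P(D|S) ≈ 0.0255

Let S = {S1, S2}.
P(S) = 0.16 + 0.22 = 0.38.
P(D ∩ S) = 0.04·0.16 + 0.015·0.22 = 0.0064 + 0.0033 = 0.0097.
P(D | S) = 0.0097 / 0.38 = 0.025526…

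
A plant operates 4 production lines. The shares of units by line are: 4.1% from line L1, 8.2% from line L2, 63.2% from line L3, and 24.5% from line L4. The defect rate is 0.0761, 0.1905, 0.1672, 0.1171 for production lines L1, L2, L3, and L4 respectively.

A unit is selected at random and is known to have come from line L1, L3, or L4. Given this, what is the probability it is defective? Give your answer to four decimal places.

Let S = {L1, L3, L4}.
P(S) = 0.041 + 0.632 + 0.245 = 0.918.
P(D ∩ S) = 0.0761·0.041 + 0.1672·0.632 + 0.1171·0.245 = 0.0031201 + 0.1056704 + 0.0286895 = 0.13748.
P(D | S) = 0.13748 / 0.918 = 0.149760…

P(D|S) ≈ 0.1498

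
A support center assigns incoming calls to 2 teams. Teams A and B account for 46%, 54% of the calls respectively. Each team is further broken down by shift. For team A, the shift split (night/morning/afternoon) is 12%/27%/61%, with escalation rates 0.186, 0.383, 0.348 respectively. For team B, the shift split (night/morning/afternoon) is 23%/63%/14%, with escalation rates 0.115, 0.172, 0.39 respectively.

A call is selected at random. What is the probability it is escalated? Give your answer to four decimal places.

0.2578

P(E|A) = 0.12·0.186 + 0.27·0.383 + 0.61·0.348 = 0.02232 + 0.10341 + 0.21228 = 0.33801
P(E|B) = 0.23·0.115 + 0.63·0.172 + 0.14·0.39 = 0.02645 + 0.10836 + 0.0546 = 0.18941
By total probability over the outer partition,
P(E) = 0.46·0.33801 + 0.54·0.18941
      = 0.1554846 + 0.1022814 = 0.257766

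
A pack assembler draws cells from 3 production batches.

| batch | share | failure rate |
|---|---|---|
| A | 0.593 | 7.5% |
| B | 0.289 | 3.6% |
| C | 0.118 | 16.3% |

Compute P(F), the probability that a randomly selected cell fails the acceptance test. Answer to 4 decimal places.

P(F) ≈ 0.0741

Using total probability over the partition,
P(F) = P(F|A)·P(A) + P(F|B)·P(B) + P(F|C)·P(C)
      = 0.075·0.593 + 0.036·0.289 + 0.163·0.118
      = 0.044475 + 0.010404 + 0.019234 = 0.074113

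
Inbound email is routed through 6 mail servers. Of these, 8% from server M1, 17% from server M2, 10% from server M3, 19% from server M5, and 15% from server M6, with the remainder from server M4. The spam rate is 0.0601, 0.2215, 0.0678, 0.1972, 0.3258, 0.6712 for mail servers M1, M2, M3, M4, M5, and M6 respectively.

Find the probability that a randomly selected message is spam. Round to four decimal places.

P(M4) = 1 − (0.08 + 0.17 + 0.1 + 0.19 + 0.15) = 0.31.
By the law of total probability,
P(S) = P(S|M1)·P(M1) + P(S|M2)·P(M2) + P(S|M3)·P(M3) + P(S|M4)·P(M4) + P(S|M5)·P(M5) + P(S|M6)·P(M6)
      = 0.0601·0.08 + 0.2215·0.17 + 0.0678·0.1 + 0.1972·0.31 + 0.3258·0.19 + 0.6712·0.15
      = 0.004808 + 0.037655 + 0.00678 + 0.061132 + 0.061902 + 0.10068 = 0.272957

0.2730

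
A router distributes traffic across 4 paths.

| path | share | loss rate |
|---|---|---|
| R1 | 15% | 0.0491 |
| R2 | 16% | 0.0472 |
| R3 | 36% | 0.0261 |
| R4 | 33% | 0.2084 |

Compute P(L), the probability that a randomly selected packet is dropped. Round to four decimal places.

P(L) ≈ 0.0931

Using total probability over the partition,
P(L) = P(L|R1)·P(R1) + P(L|R2)·P(R2) + P(L|R3)·P(R3) + P(L|R4)·P(R4)
      = 0.0491·0.15 + 0.0472·0.16 + 0.0261·0.36 + 0.2084·0.33
      = 0.007365 + 0.007552 + 0.009396 + 0.068772 = 0.093085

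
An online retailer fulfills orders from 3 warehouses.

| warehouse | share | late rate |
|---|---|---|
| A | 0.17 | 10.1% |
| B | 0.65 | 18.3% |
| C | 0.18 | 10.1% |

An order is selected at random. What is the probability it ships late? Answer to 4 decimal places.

0.1543

P(L) = P(L|A)·P(A) + P(L|B)·P(B) + P(L|C)·P(C)
      = 0.101·0.17 + 0.183·0.65 + 0.101·0.18
      = 0.01717 + 0.11895 + 0.01818 = 0.1543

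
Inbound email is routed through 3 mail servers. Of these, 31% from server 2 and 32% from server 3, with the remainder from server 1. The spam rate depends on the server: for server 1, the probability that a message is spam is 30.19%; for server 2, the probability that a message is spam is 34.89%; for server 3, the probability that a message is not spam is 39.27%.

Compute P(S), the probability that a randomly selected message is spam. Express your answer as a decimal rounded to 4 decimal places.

P(1) = 1 − (0.31 + 0.32) = 0.37.
P(S|3) = 1 − 0.3927 = 0.6073.
By the law of total probability,
P(S) = P(S|1)·P(1) + P(S|2)·P(2) + P(S|3)·P(3)
      = 0.3019·0.37 + 0.3489·0.31 + 0.6073·0.32
      = 0.111703 + 0.108159 + 0.194336 = 0.414198

P(S) ≈ 0.4142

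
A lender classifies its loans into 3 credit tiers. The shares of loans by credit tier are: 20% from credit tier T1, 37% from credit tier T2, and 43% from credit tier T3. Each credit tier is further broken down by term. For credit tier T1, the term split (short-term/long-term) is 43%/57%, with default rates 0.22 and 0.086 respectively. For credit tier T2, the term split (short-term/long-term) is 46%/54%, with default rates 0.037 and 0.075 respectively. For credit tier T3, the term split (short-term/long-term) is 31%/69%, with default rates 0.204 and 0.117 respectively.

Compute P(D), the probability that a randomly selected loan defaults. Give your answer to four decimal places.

P(D|T1) = 0.43·0.22 + 0.57·0.086 = 0.0946 + 0.04902 = 0.14362
P(D|T2) = 0.46·0.037 + 0.54·0.075 = 0.01702 + 0.0405 = 0.05752
P(D|T3) = 0.31·0.204 + 0.69·0.117 = 0.06324 + 0.08073 = 0.14397
Then overall,
P(D) = 0.2·0.14362 + 0.37·0.05752 + 0.43·0.14397
      = 0.028724 + 0.0212824 + 0.0619071 = 0.1119135

0.1119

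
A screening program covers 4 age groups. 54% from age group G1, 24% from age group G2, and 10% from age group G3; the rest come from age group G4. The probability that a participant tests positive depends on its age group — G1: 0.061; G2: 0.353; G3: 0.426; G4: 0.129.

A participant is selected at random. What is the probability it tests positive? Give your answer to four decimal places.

P(G4) = 1 − (0.54 + 0.24 + 0.1) = 0.12.
By the law of total probability,
P(T) = P(T|G1)·P(G1) + P(T|G2)·P(G2) + P(T|G3)·P(G3) + P(T|G4)·P(G4)
      = 0.061·0.54 + 0.353·0.24 + 0.426·0.1 + 0.129·0.12
      = 0.03294 + 0.08472 + 0.0426 + 0.01548 = 0.17574

P(T) ≈ 0.1757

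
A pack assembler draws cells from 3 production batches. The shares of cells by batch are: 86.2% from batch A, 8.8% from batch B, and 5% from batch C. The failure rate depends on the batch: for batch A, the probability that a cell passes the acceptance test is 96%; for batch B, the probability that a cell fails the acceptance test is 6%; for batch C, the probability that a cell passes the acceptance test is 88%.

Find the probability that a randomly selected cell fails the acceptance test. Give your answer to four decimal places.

P(F|A) = 1 − 0.96 = 0.04.
P(F|C) = 1 − 0.88 = 0.12.
P(F) = P(F|A)·P(A) + P(F|B)·P(B) + P(F|C)·P(C)
      = 0.04·0.862 + 0.06·0.088 + 0.12·0.05
      = 0.03448 + 0.00528 + 0.006 = 0.04576

P(F) ≈ 0.0458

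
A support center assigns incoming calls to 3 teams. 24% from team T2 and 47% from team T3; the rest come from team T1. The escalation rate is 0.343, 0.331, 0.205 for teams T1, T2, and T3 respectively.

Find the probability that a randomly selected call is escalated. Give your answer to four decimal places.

P(E) ≈ 0.2753

P(T1) = 1 − (0.24 + 0.47) = 0.29.
P(E) = P(E|T1)·P(T1) + P(E|T2)·P(T2) + P(E|T3)·P(T3)
      = 0.343·0.29 + 0.331·0.24 + 0.205·0.47
      = 0.09947 + 0.07944 + 0.09635 = 0.27526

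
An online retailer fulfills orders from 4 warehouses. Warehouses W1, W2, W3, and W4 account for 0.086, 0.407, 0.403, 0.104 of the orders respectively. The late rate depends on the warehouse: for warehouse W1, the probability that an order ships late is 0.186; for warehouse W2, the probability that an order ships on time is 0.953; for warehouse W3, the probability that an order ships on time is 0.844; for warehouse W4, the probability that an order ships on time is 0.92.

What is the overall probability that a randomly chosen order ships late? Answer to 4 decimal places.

P(L|W2) = 1 − 0.953 = 0.047.
P(L|W3) = 1 − 0.844 = 0.156.
P(L|W4) = 1 − 0.92 = 0.08.
By the law of total probability,
P(L) = P(L|W1)·P(W1) + P(L|W2)·P(W2) + P(L|W3)·P(W3) + P(L|W4)·P(W4)
      = 0.186·0.086 + 0.047·0.407 + 0.156·0.403 + 0.08·0.104
      = 0.015996 + 0.019129 + 0.062868 + 0.00832 = 0.106313

0.1063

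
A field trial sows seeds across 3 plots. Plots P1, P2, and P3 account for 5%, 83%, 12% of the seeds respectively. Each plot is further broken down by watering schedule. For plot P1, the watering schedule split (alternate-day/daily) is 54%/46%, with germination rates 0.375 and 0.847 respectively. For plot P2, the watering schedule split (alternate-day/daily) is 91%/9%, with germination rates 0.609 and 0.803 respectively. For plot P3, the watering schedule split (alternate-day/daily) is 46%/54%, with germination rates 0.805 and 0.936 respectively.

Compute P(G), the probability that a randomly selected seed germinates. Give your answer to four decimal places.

P(G) ≈ 0.6547

P(G|P1) = 0.54·0.375 + 0.46·0.847 = 0.2025 + 0.38962 = 0.59212
P(G|P2) = 0.91·0.609 + 0.09·0.803 = 0.55419 + 0.07227 = 0.62646
P(G|P3) = 0.46·0.805 + 0.54·0.936 = 0.3703 + 0.50544 = 0.87574
Then overall,
P(G) = 0.05·0.59212 + 0.83·0.62646 + 0.12·0.87574
      = 0.029606 + 0.5199618 + 0.1050888 = 0.6546566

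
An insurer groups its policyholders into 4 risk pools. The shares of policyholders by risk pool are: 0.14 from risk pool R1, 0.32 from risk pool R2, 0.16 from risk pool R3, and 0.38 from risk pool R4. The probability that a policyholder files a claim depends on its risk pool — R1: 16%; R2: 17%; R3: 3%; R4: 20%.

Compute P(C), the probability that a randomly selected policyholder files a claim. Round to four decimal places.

Using total probability over the partition,
P(C) = P(C|R1)·P(R1) + P(C|R2)·P(R2) + P(C|R3)·P(R3) + P(C|R4)·P(R4)
      = 0.16·0.14 + 0.17·0.32 + 0.03·0.16 + 0.2·0.38
      = 0.0224 + 0.0544 + 0.0048 + 0.076 = 0.1576

P(C) ≈ 0.1576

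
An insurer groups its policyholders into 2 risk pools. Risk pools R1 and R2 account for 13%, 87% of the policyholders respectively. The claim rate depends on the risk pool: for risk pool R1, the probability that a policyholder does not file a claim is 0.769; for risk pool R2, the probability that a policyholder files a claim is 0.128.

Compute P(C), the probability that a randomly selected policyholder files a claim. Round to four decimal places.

P(C|R1) = 1 − 0.769 = 0.231.
P(C) = P(C|R1)·P(R1) + P(C|R2)·P(R2)
      = 0.231·0.13 + 0.128·0.87
      = 0.03003 + 0.11136 = 0.14139

0.1414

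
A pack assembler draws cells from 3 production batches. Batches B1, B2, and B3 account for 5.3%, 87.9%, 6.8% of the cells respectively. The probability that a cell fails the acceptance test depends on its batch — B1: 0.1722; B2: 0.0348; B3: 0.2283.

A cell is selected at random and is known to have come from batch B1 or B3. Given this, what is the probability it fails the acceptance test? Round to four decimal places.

P(F|S) ≈ 0.2037

Let S = {B1, B3}.
P(S) = 0.053 + 0.068 = 0.121.
P(F ∩ S) = 0.1722·0.053 + 0.2283·0.068 = 0.0091266 + 0.0155244 = 0.024651.
P(F | S) = 0.024651 / 0.121 = 0.203727…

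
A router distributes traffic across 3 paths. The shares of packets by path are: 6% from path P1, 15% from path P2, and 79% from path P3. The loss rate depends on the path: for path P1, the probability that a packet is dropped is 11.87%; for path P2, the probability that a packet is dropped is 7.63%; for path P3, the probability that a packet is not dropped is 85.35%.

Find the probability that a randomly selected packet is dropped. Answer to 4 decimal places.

P(L|P3) = 1 − 0.8535 = 0.1465.
P(L) = P(L|P1)·P(P1) + P(L|P2)·P(P2) + P(L|P3)·P(P3)
      = 0.1187·0.06 + 0.0763·0.15 + 0.1465·0.79
      = 0.007122 + 0.011445 + 0.115735 = 0.134302

0.1343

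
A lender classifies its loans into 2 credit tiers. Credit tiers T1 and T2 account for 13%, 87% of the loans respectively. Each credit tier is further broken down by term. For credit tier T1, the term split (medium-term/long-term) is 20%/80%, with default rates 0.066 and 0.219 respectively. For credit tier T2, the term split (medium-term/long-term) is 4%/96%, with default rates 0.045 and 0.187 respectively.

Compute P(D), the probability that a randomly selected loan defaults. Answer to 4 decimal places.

P(D|T1) = 0.2·0.066 + 0.8·0.219 = 0.0132 + 0.1752 = 0.1884
P(D|T2) = 0.04·0.045 + 0.96·0.187 = 0.0018 + 0.17952 = 0.18132
By total probability over the outer partition,
P(D) = 0.13·0.1884 + 0.87·0.18132
      = 0.024492 + 0.1577484 = 0.1822404

P(D) ≈ 0.1822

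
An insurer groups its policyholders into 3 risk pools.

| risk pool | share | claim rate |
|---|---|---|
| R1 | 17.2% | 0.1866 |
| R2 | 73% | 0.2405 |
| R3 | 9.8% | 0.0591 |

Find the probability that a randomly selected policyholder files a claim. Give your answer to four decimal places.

0.2135

By the law of total probability,
P(C) = P(C|R1)·P(R1) + P(C|R2)·P(R2) + P(C|R3)·P(R3)
      = 0.1866·0.172 + 0.2405·0.73 + 0.0591·0.098
      = 0.0320952 + 0.175565 + 0.0057918 = 0.213452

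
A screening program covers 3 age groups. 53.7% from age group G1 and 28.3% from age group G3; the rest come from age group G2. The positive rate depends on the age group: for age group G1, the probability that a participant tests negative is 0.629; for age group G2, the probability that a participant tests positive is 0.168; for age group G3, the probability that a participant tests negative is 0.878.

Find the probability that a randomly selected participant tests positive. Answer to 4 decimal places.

P(G2) = 1 − (0.537 + 0.283) = 0.18.
P(T|G1) = 1 − 0.629 = 0.371.
P(T|G3) = 1 − 0.878 = 0.122.
P(T) = P(T|G1)·P(G1) + P(T|G2)·P(G2) + P(T|G3)·P(G3)
      = 0.371·0.537 + 0.168·0.18 + 0.122·0.283
      = 0.199227 + 0.03024 + 0.034526 = 0.263993

0.2640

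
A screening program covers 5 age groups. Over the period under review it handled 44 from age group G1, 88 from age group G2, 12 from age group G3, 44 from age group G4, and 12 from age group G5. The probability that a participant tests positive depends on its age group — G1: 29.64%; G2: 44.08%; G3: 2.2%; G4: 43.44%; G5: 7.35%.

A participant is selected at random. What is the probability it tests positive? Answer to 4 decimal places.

Total: 44 + 88 + 12 + 44 + 12 = 200.
P(G1) = 44/200 = 0.22. P(G2) = 88/200 = 0.44. P(G3) = 12/200 = 0.06. P(G4) = 44/200 = 0.22. P(G5) = 12/200 = 0.06.
By the law of total probability,
P(T) = P(T|G1)·P(G1) + P(T|G2)·P(G2) + P(T|G3)·P(G3) + P(T|G4)·P(G4) + P(T|G5)·P(G5)
      = 0.2964·0.22 + 0.4408·0.44 + 0.022·0.06 + 0.4344·0.22 + 0.0735·0.06
      = 0.065208 + 0.193952 + 0.00132 + 0.095568 + 0.00441 = 0.360458

P(T) ≈ 0.3605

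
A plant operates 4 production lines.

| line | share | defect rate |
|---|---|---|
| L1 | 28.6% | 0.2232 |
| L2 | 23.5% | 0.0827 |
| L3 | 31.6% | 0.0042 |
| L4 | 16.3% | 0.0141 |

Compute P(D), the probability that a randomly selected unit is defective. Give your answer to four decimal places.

P(D) = P(D|L1)·P(L1) + P(D|L2)·P(L2) + P(D|L3)·P(L3) + P(D|L4)·P(L4)
      = 0.2232·0.286 + 0.0827·0.235 + 0.0042·0.316 + 0.0141·0.163
      = 0.0638352 + 0.0194345 + 0.0013272 + 0.0022983 = 0.0868952

0.0869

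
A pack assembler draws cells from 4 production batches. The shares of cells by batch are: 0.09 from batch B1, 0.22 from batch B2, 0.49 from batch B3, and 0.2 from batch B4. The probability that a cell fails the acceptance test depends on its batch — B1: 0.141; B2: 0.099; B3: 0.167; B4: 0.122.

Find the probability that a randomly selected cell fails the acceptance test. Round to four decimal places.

0.1407

P(F) = P(F|B1)·P(B1) + P(F|B2)·P(B2) + P(F|B3)·P(B3) + P(F|B4)·P(B4)
      = 0.141·0.09 + 0.099·0.22 + 0.167·0.49 + 0.122·0.2
      = 0.01269 + 0.02178 + 0.08183 + 0.0244 = 0.1407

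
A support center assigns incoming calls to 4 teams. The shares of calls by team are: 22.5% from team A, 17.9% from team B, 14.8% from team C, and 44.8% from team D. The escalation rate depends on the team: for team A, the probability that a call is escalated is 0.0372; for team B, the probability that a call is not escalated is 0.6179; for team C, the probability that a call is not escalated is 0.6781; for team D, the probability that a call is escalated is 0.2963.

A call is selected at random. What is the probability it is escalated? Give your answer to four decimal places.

0.2571

P(E|B) = 1 − 0.6179 = 0.3821.
P(E|C) = 1 − 0.6781 = 0.3219.
P(E) = P(E|A)·P(A) + P(E|B)·P(B) + P(E|C)·P(C) + P(E|D)·P(D)
      = 0.0372·0.225 + 0.3821·0.179 + 0.3219·0.148 + 0.2963·0.448
      = 0.00837 + 0.0683959 + 0.0476412 + 0.1327424 = 0.2571495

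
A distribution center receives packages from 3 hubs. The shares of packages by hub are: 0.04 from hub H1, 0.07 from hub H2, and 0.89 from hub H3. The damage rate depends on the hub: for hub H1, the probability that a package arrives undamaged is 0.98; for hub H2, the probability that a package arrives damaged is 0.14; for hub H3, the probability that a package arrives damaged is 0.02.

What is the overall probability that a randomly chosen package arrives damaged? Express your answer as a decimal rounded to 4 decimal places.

0.0284

P(D|H1) = 1 − 0.98 = 0.02.
P(D) = P(D|H1)·P(H1) + P(D|H2)·P(H2) + P(D|H3)·P(H3)
      = 0.02·0.04 + 0.14·0.07 + 0.02·0.89
      = 0.0008 + 0.0098 + 0.0178 = 0.0284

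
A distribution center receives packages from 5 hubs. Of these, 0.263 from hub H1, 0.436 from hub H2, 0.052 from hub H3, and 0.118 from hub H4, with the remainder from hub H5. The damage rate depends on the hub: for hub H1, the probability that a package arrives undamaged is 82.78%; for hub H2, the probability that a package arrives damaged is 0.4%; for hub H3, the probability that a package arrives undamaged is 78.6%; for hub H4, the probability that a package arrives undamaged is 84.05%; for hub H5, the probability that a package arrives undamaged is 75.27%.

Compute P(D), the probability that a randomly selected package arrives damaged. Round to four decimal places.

P(H5) = 1 − (0.263 + 0.436 + 0.052 + 0.118) = 0.131.
P(D|H1) = 1 − 0.8278 = 0.1722.
P(D|H3) = 1 − 0.786 = 0.214.
P(D|H4) = 1 − 0.8405 = 0.1595.
P(D|H5) = 1 − 0.7527 = 0.2473.
Using total probability over the partition,
P(D) = P(D|H1)·P(H1) + P(D|H2)·P(H2) + P(D|H3)·P(H3) + P(D|H4)·P(H4) + P(D|H5)·P(H5)
      = 0.1722·0.263 + 0.004·0.436 + 0.214·0.052 + 0.1595·0.118 + 0.2473·0.131
      = 0.0452886 + 0.001744 + 0.011128 + 0.018821 + 0.0323963 = 0.1093779

0.1094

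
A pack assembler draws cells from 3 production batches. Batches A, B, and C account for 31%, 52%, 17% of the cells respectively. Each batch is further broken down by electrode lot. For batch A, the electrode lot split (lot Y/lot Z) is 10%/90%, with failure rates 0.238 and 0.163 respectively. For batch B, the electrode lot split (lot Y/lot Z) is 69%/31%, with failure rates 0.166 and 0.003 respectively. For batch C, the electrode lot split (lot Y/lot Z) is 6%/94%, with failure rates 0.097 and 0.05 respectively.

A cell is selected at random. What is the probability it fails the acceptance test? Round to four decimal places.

0.1219

P(F|A) = 0.1·0.238 + 0.9·0.163 = 0.0238 + 0.1467 = 0.1705
P(F|B) = 0.69·0.166 + 0.31·0.003 = 0.11454 + 0.00093 = 0.11547
P(F|C) = 0.06·0.097 + 0.94·0.05 = 0.00582 + 0.047 = 0.05282
Then overall,
P(F) = 0.31·0.1705 + 0.52·0.11547 + 0.17·0.05282
      = 0.052855 + 0.0600444 + 0.0089794 = 0.1218788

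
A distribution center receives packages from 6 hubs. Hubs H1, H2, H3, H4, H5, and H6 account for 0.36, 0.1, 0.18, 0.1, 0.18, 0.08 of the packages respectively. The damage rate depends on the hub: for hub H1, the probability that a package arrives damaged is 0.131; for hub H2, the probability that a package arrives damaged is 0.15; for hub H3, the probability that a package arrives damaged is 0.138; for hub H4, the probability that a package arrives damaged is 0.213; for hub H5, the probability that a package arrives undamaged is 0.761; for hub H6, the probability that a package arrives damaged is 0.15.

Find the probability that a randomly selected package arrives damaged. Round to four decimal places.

P(D) ≈ 0.1633

P(D|H5) = 1 − 0.761 = 0.239.
P(D) = P(D|H1)·P(H1) + P(D|H2)·P(H2) + P(D|H3)·P(H3) + P(D|H4)·P(H4) + P(D|H5)·P(H5) + P(D|H6)·P(H6)
      = 0.131·0.36 + 0.15·0.1 + 0.138·0.18 + 0.213·0.1 + 0.239·0.18 + 0.15·0.08
      = 0.04716 + 0.015 + 0.02484 + 0.0213 + 0.04302 + 0.012 = 0.16332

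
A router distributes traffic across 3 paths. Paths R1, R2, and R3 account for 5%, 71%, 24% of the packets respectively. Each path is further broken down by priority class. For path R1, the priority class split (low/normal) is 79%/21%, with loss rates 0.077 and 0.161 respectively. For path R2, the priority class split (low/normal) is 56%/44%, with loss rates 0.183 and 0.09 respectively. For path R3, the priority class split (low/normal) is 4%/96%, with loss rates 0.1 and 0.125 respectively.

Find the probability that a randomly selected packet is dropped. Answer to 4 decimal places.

P(L) ≈ 0.1354

P(L|R1) = 0.79·0.077 + 0.21·0.161 = 0.06083 + 0.03381 = 0.09464
P(L|R2) = 0.56·0.183 + 0.44·0.09 = 0.10248 + 0.0396 = 0.14208
P(L|R3) = 0.04·0.1 + 0.96·0.125 = 0.004 + 0.12 = 0.124
Then overall,
P(L) = 0.05·0.09464 + 0.71·0.14208 + 0.24·0.124
      = 0.004732 + 0.1008768 + 0.02976 = 0.1353688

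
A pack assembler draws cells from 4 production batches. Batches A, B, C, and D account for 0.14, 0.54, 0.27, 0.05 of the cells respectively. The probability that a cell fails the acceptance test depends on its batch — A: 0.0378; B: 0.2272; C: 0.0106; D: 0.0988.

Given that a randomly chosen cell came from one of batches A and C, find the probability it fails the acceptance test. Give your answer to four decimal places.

Let S = {A, C}.
P(S) = 0.14 + 0.27 = 0.41.
P(F ∩ S) = 0.0378·0.14 + 0.0106·0.27 = 0.005292 + 0.002862 = 0.008154.
P(F | S) = 0.008154 / 0.41 = 0.019888…

0.0199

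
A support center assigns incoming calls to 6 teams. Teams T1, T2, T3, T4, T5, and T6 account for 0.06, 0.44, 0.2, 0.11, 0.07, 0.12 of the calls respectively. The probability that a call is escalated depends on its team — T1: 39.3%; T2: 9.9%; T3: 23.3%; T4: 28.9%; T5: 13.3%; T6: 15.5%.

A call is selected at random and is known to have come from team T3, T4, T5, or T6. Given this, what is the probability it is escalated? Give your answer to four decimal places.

0.2126

Let S = {T3, T4, T5, T6}.
P(S) = 0.2 + 0.11 + 0.07 + 0.12 = 0.5.
P(E ∩ S) = 0.233·0.2 + 0.289·0.11 + 0.133·0.07 + 0.155·0.12 = 0.0466 + 0.03179 + 0.00931 + 0.0186 = 0.1063.
P(E | S) = 0.1063 / 0.5 = 0.212600…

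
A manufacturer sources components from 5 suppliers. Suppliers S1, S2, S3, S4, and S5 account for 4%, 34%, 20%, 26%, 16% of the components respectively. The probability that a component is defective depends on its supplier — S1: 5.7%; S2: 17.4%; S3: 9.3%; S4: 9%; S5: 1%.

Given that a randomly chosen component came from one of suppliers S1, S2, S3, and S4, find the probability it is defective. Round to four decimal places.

0.1231

Let S = {S1, S2, S3, S4}.
P(S) = 0.04 + 0.34 + 0.2 + 0.26 = 0.84.
P(D ∩ S) = 0.057·0.04 + 0.174·0.34 + 0.093·0.2 + 0.09·0.26 = 0.00228 + 0.05916 + 0.0186 + 0.0234 = 0.10344.
P(D | S) = 0.10344 / 0.84 = 0.123143…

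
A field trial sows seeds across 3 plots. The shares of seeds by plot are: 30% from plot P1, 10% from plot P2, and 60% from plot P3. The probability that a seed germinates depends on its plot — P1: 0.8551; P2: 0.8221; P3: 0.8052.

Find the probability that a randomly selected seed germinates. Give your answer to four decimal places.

P(G) ≈ 0.8219

By the law of total probability,
P(G) = P(G|P1)·P(P1) + P(G|P2)·P(P2) + P(G|P3)·P(P3)
      = 0.8551·0.3 + 0.8221·0.1 + 0.8052·0.6
      = 0.25653 + 0.08221 + 0.48312 = 0.82186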